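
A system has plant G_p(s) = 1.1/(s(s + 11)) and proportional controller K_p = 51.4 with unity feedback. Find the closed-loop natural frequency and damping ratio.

ω_n = 7.52 rad/s, ζ = 0.731

1 + K_p·G_p(s) = 0 gives s² + 11s + 56.54 = 0.
Matching s² + 2ζω_n s + ω_n²: ω_n = √56.54 = 7.519 rad/s and 2ζω_n = 11, so ζ = 11/(2·7.519) = 0.731.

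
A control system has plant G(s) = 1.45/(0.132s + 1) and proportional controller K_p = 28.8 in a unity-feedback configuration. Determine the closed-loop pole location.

Closed loop: T(s) = K_p·G/(1+K_p·G) = 41.76/(0.132s + 1 + 41.76), with pole at s = −(1 + 41.76)/0.132 = −323.9.

s = -323.9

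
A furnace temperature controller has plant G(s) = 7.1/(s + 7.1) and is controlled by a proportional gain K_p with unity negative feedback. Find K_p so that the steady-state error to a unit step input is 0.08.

For a type-0 loop with proportional control, e_ss = 1/(1 + K_p·G(0)).
G(0) = 1. Require 1/(1 + K_p·1) = 0.08, so 1 + 1·K_p = 12.5.
K_p = (12.5 − 1)/1 = 11.5.

K_p = 11.5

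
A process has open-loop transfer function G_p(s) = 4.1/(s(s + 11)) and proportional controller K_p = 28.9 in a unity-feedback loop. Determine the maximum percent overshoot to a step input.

From 1 + K_pG_p(s) = 0: s² + 11s + 118.5 = 0 ⇒ ω_n = 10.89, ζ = 0.5053.
%OS = 100·exp(−πζ/√(1−ζ²)) = 100·exp(−π·0.5053/√0.7447) = 15.9%.

15.9%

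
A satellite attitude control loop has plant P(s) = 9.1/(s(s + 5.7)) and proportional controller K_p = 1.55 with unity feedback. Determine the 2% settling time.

T_s ≈ 1.4 s

Closed-loop characteristic equation: s² + 5.7s + 14.11 = 0, so ω_n = 3.756 rad/s and ζ = 5.7/(2·3.756) = 0.7589.
2% settling time T_s ≈ 4/(ζω_n) = 4/2.85 = 1.4 s.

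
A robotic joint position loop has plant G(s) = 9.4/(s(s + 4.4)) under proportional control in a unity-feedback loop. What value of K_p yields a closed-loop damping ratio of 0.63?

Closed-loop characteristic equation: s² + 4.4s + K_p·9.4 = 0.
So ω_n = √(9.4K_p) and 2ζω_n = 4.4, giving ζ = 4.4/(2√(9.4K_p)).
Setting ζ = 0.63: √(9.4K_p) = 4.4/(2·0.63) = 3.492, so K_p = 12.19/9.4 = 1.3.

K_p = 1.3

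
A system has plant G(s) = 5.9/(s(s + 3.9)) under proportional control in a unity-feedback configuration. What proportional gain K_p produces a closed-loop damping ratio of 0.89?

K_p = 0.814

Closed-loop characteristic equation: s² + 3.9s + K_p·5.9 = 0.
So ω_n = √(5.9K_p) and 2ζω_n = 3.9, giving ζ = 3.9/(2√(5.9K_p)).
Setting ζ = 0.89: √(5.9K_p) = 3.9/(2·0.89) = 2.191, so K_p = 4.801/5.9 = 0.814.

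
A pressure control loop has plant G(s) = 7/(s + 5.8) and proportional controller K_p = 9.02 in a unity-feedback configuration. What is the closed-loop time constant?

τ = 0.0145 s

Closed-loop transfer function: T(s) = K_p·G(s)/(1 + K_p·G(s)) = 63.14/(s + 5.8 + 63.14) = 63.14/(s + 68.94).
Time constant τ = 1/68.94 = 0.0145 s.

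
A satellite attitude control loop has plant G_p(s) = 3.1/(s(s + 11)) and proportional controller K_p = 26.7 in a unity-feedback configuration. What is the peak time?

The closed-loop denominator s² + 11s + 82.77 gives ω_n = √82.77 = 9.098 and ζ = 11/(2ω_n) = 0.6045.
Damped frequency ω_d = ω_n√(1−ζ²) = 7.247 rad/s, so peak time T_p = π/ω_d = 0.433 s.

T_p = 0.433 s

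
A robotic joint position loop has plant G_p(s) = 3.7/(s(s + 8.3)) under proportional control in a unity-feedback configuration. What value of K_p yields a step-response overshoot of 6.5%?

From %OS = 100·exp(−πζ/√(1−ζ²)) = 6.5%, ζ = −ln(0.065)/√(π²+ln²(0.065)) = 0.6564.
Characteristic equation s² + 8.3s + 3.7K_p = 0 gives ζ = 8.3/(2√(3.7K_p)).
Setting ζ = 0.6564: √(3.7K_p) = 8.3/(2·0.6564) = 6.322, so K_p = 39.97/3.7 = 10.8.

K_p = 10.8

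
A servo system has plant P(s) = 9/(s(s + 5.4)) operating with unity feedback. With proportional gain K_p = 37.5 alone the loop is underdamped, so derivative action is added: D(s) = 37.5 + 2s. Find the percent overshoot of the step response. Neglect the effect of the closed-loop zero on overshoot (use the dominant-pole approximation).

Forward path: (37.5 + 2s)·9/(s(s+5.4)). The closed-loop characteristic equation is s² + (5.4 + 9·2)s + 9·37.5 = 0.
That is s² + 23.4s + 337.5 = 0, so ω_n = 18.37 rad/s and ζ = 23.4/(2·18.37) = 0.6369.
%OS = 100·exp(−πζ/√(1−ζ²)) = 7.46%.

7.46%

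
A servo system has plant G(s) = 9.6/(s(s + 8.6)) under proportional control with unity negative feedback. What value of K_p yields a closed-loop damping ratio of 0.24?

Closed-loop characteristic equation: s² + 8.6s + K_p·9.6 = 0.
So ω_n = √(9.6K_p) and 2ζω_n = 8.6, giving ζ = 8.6/(2√(9.6K_p)).
Setting ζ = 0.24: √(9.6K_p) = 8.6/(2·0.24) = 17.92, so K_p = 321/9.6 = 33.4.

K_p = 33.4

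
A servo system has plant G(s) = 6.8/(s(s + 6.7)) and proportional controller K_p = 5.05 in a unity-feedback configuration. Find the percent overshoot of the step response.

Closed-loop characteristic equation: s² + 6.7s + 34.34 = 0, so ω_n = 5.86 rad/s and ζ = 6.7/(2·5.86) = 0.5717.
%OS = 100·exp(−πζ/√(1−ζ²)) = 100·exp(−π·0.5717/√0.6732) = 11.2%.

11.2%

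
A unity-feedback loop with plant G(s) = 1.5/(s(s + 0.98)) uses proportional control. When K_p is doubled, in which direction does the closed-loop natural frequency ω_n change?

ω_n = √(1.5·K_p), which grows with K_p.

increase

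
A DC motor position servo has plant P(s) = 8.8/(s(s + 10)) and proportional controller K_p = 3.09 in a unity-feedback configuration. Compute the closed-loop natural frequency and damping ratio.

ω_n = 5.21 rad/s, ζ = 0.959

With unity feedback the closed-loop characteristic equation is s² + 10s + 3.09·8.8 = s² + 10s + 27.19 = 0.
So ω_n² = 27.19 ⇒ ω_n = 5.215 rad/s, and ζ = 10/(2ω_n) = 0.959.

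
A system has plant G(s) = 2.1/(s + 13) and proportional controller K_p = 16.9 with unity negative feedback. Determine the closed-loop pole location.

s = -48.49

Closed-loop transfer function: T(s) = K_p·G(s)/(1 + K_p·G(s)) = 35.49/(s + 13 + 35.49) = 35.49/(s + 48.49).
The closed-loop pole is at s = −48.49.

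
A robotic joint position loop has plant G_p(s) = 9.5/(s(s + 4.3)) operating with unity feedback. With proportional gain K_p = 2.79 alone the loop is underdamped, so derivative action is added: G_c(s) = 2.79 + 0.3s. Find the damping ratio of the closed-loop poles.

Forward path: (2.79 + 0.3s)·9.5/(s(s+4.3)). The closed-loop characteristic equation is s² + (4.3 + 9.5·0.3)s + 9.5·2.79 = 0.
That is s² + 7.15s + 26.5 = 0, so ω_n = 5.148 rad/s and ζ = 7.15/(2·5.148) = 0.6944.

ζ = 0.694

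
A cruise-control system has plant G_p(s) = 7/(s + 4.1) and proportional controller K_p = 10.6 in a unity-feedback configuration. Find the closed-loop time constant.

τ = 0.0128 s

Closed-loop transfer function: T(s) = K_p·G_p(s)/(1 + K_p·G_p(s)) = 74.2/(s + 4.1 + 74.2) = 74.2/(s + 78.3).
Time constant τ = 1/78.3 = 0.0128 s.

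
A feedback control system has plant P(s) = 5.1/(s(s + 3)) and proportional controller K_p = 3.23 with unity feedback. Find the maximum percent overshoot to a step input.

28.7%

Closed-loop characteristic equation: s² + 3s + 16.47 = 0, so ω_n = 4.059 rad/s and ζ = 3/(2·4.059) = 0.3696.
%OS = 100·exp(−πζ/√(1−ζ²)) = 100·exp(−π·0.3696/√0.8634) = 28.7%.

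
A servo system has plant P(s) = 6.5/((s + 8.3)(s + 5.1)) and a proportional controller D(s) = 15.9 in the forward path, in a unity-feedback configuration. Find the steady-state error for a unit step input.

0.291

The loop is type 0. Static position error constant K_pos = D(0)·P(0) = 15.9·0.1536 = 2.442.
Steady-state error to a unit step: e_ss = 1/(1+K_pos) = 1/3.442 = 0.291.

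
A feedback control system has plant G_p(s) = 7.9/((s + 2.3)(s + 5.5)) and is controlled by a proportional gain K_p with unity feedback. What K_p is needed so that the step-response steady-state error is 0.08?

Steady-state error for a unit step on this type-0 loop is 1/(1 + K_p·G_p(0)).
G_p(0) = 0.6245. Require 1/(1 + K_p·0.6245) = 0.08, so 1 + 0.6245·K_p = 12.5.
K_p = (12.5 − 1)/0.6245 = 18.4.

K_p = 18.4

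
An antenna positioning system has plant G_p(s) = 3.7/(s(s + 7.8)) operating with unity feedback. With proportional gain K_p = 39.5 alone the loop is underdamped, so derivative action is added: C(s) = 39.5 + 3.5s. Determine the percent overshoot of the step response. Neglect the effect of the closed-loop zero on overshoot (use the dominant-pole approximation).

0.524%

Forward path: (39.5 + 3.5s)·3.7/(s(s+7.8)). The closed-loop characteristic equation is s² + (7.8 + 3.7·3.5)s + 3.7·39.5 = 0.
That is s² + 20.75s + 146.2 = 0, so ω_n = 12.09 rad/s and ζ = 20.75/(2·12.09) = 0.8582.
%OS = 100·exp(−πζ/√(1−ζ²)) = 0.524%.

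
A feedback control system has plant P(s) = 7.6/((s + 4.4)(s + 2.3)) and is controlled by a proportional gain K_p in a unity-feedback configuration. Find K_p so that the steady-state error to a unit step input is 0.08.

K_p = 15.3

The loop is type 0, so e_ss(step) = 1/(1 + K_pos) with K_pos = K_p·P(0).
P(0) = 0.751. Require 1/(1 + K_p·0.751) = 0.08, so 1 + 0.751·K_p = 12.5.
K_p = (12.5 − 1)/0.751 = 15.3.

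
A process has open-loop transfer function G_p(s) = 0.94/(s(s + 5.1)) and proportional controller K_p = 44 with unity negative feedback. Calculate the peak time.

T_p = 0.532 s

Closed-loop characteristic equation: s² + 5.1s + 41.36 = 0, so ω_n = 6.431 rad/s and ζ = 5.1/(2·6.431) = 0.3965.
Damped frequency ω_d = ω_n√(1−ζ²) = 5.904 rad/s, so peak time T_p = π/ω_d = 0.532 s.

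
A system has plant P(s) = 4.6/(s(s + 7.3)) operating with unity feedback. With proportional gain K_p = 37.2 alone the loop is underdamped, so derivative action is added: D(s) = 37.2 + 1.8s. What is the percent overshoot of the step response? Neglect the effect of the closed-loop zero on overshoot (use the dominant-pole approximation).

Forward path: (37.2 + 1.8s)·4.6/(s(s+7.3)). The closed-loop characteristic equation is s² + (7.3 + 4.6·1.8)s + 4.6·37.2 = 0.
That is s² + 15.58s + 171.1 = 0, so ω_n = 13.08 rad/s and ζ = 15.58/(2·13.08) = 0.5955.
%OS = 100·exp(−πζ/√(1−ζ²)) = 9.74%.

9.74%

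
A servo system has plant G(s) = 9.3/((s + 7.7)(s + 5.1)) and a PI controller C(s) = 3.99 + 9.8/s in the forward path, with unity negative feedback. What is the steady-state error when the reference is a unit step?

The open loop C(s)G(s) has a pole at the origin (type 1), so the static position error constant is infinite and e_ss = 1/(1+∞) = 0.

0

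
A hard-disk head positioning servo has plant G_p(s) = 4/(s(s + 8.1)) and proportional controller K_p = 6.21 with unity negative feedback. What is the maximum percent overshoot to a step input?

1.25%

From 1 + K_pG_p(s) = 0: s² + 8.1s + 24.84 = 0 ⇒ ω_n = 4.984, ζ = 0.8126.
%OS = 100·exp(−πζ/√(1−ζ²)) = 100·exp(−π·0.8126/√0.3397) = 1.25%.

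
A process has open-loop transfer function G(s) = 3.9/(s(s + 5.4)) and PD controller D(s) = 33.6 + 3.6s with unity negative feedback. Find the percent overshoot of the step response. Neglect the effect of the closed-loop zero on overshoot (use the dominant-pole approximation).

Forward path: (33.6 + 3.6s)·3.9/(s(s+5.4)). The closed-loop characteristic equation is s² + (5.4 + 3.9·3.6)s + 3.9·33.6 = 0.
That is s² + 19.44s + 131 = 0, so ω_n = 11.45 rad/s and ζ = 19.44/(2·11.45) = 0.8491.
%OS = 100·exp(−πζ/√(1−ζ²)) = 0.641%.

0.641%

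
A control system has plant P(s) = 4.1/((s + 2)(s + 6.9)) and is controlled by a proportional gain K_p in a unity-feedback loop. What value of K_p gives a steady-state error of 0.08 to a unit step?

The loop is type 0, so e_ss(step) = 1/(1 + K_pos) with K_pos = K_p·P(0).
P(0) = 0.2971. Require 1/(1 + K_p·0.2971) = 0.08, so 1 + 0.2971·K_p = 12.5.
K_p = (12.5 − 1)/0.2971 = 38.7.

K_p = 38.7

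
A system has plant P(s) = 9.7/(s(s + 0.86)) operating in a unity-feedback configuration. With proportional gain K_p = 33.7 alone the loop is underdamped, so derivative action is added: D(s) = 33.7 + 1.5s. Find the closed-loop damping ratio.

Forward path: (33.7 + 1.5s)·9.7/(s(s+0.86)). The closed-loop characteristic equation is s² + (0.86 + 9.7·1.5)s + 9.7·33.7 = 0.
That is s² + 15.41s + 326.9 = 0, so ω_n = 18.08 rad/s and ζ = 15.41/(2·18.08) = 0.4262.

ζ = 0.426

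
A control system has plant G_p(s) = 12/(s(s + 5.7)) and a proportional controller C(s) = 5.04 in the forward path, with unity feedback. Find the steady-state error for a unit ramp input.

The loop has one pole at the origin (type 1). Velocity error constant K_v = lim_{s→0} s·C(s)G_p(s) = 5.04·12/5.7 = 10.61.
Steady-state error to a unit ramp: e_ss = 1/K_v = 0.0942.

0.0942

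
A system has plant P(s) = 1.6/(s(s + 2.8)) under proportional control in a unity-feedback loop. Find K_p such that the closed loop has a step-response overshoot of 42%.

From %OS = 100·exp(−πζ/√(1−ζ²)) = 42%, ζ = −ln(0.42)/√(π²+ln²(0.42)) = 0.2662.
Characteristic equation s² + 2.8s + 1.6K_p = 0 gives ζ = 2.8/(2√(1.6K_p)).
Setting ζ = 0.2662: √(1.6K_p) = 2.8/(2·0.2662) = 5.26, so K_p = 27.66/1.6 = 17.3.

K_p = 17.3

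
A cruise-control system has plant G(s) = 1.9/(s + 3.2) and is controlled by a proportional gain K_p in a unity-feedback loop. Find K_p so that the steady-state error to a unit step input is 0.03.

K_p = 54.5

Steady-state error for a unit step on this type-0 loop is 1/(1 + K_p·G(0)).
G(0) = 0.5937. Require 1/(1 + K_p·0.5937) = 0.03, so 1 + 0.5937·K_p = 33.33.
K_p = (33.33 − 1)/0.5937 = 54.5.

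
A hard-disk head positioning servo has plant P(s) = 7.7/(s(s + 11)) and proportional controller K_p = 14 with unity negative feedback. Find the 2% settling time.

T_s ≈ 0.727 s

From 1 + K_pP(s) = 0: s² + 11s + 107.8 = 0 ⇒ ω_n = 10.38, ζ = 0.5297.
2% settling time T_s ≈ 4/(ζω_n) = 4/5.5 = 0.727 s.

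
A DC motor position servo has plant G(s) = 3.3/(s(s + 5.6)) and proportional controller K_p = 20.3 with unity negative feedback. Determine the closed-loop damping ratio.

1 + K_p·G(s) = 0 gives s² + 5.6s + 66.99 = 0.
Matching s² + 2ζω_n s + ω_n²: ω_n = √66.99 = 8.185 rad/s and 2ζω_n = 5.6, so ζ = 5.6/(2·8.185) = 0.342.

ζ = 0.342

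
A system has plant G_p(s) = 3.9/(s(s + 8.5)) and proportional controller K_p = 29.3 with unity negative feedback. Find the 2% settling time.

T_s ≈ 0.941 s

The closed-loop denominator s² + 8.5s + 114.3 gives ω_n = √114.3 = 10.69 and ζ = 8.5/(2ω_n) = 0.3976.
2% settling time T_s ≈ 4/(ζω_n) = 4/4.25 = 0.941 s.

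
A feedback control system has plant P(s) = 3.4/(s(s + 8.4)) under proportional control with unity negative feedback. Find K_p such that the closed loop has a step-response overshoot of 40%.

K_p = 66.2

From %OS = 100·exp(−πζ/√(1−ζ²)) = 40%, ζ = −ln(0.4)/√(π²+ln²(0.4)) = 0.28.
Characteristic equation s² + 8.4s + 3.4K_p = 0 gives ζ = 8.4/(2√(3.4K_p)).
Setting ζ = 0.28: √(3.4K_p) = 8.4/(2·0.28) = 15, so K_p = 225/3.4 = 66.2.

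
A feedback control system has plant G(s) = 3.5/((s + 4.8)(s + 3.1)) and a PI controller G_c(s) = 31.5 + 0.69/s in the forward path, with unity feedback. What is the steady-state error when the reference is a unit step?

0

The open loop G_c(s)G(s) has a pole at the origin (type 1), so the static position error constant is infinite and e_ss = 1/(1+∞) = 0.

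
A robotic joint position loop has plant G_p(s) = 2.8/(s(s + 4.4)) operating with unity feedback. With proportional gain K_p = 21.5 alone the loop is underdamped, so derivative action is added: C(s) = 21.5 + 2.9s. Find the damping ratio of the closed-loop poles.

ζ = 0.807

Forward path: (21.5 + 2.9s)·2.8/(s(s+4.4)). The closed-loop characteristic equation is s² + (4.4 + 2.8·2.9)s + 2.8·21.5 = 0.
That is s² + 12.52s + 60.2 = 0, so ω_n = 7.759 rad/s and ζ = 12.52/(2·7.759) = 0.8068.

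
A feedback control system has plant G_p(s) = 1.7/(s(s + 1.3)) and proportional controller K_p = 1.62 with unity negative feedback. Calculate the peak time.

T_p = 2.06 s

The closed-loop denominator s² + 1.3s + 2.754 gives ω_n = √2.754 = 1.66 and ζ = 1.3/(2ω_n) = 0.3917.
Damped frequency ω_d = ω_n√(1−ζ²) = 1.527 rad/s, so peak time T_p = π/ω_d = 2.06 s.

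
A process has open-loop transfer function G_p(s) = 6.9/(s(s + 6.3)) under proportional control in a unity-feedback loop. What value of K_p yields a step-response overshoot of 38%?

K_p = 16.6

From %OS = 100·exp(−πζ/√(1−ζ²)) = 38%, ζ = −ln(0.38)/√(π²+ln²(0.38)) = 0.2943.
Characteristic equation s² + 6.3s + 6.9K_p = 0 gives ζ = 6.3/(2√(6.9K_p)).
Setting ζ = 0.2943: √(6.9K_p) = 6.3/(2·0.2943) = 10.7, so K_p = 114.5/6.9 = 16.6.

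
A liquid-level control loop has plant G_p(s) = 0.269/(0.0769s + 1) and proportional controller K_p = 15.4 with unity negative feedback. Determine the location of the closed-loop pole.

Closed loop: T(s) = K_p·G_p/(1+K_p·G_p) = 4.143/(0.0769s + 1 + 4.143), with pole at s = −(1 + 4.143)/0.0769 = −66.87.

s = -66.87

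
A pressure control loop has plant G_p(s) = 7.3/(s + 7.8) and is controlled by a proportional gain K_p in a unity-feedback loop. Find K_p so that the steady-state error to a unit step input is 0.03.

K_p = 34.5

For a type-0 loop with proportional control, e_ss = 1/(1 + K_p·G_p(0)).
G_p(0) = 0.9359. Require 1/(1 + K_p·0.9359) = 0.03, so 1 + 0.9359·K_p = 33.33.
K_p = (33.33 − 1)/0.9359 = 34.5.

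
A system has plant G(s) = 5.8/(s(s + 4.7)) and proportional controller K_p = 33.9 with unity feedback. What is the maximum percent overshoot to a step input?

From 1 + K_pG(s) = 0: s² + 4.7s + 196.6 = 0 ⇒ ω_n = 14.02, ζ = 0.1676.
%OS = 100·exp(−πζ/√(1−ζ²)) = 100·exp(−π·0.1676/√0.9719) = 58.6%.

58.6%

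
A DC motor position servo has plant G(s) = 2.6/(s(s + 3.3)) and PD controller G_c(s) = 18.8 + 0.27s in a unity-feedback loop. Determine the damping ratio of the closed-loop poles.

ζ = 0.286

Forward path: (18.8 + 0.27s)·2.6/(s(s+3.3)). The closed-loop characteristic equation is s² + (3.3 + 2.6·0.27)s + 2.6·18.8 = 0.
That is s² + 4.002s + 48.88 = 0, so ω_n = 6.991 rad/s and ζ = 4.002/(2·6.991) = 0.2862.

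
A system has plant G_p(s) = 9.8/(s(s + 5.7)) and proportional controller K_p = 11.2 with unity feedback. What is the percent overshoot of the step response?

Closed-loop characteristic equation: s² + 5.7s + 109.8 = 0, so ω_n = 10.48 rad/s and ζ = 5.7/(2·10.48) = 0.272.
%OS = 100·exp(−πζ/√(1−ζ²)) = 100·exp(−π·0.272/√0.926) = 41.1%.

41.1%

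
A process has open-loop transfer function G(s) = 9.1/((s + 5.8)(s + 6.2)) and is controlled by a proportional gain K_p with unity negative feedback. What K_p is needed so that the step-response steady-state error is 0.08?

K_p = 45.4

The loop is type 0, so e_ss(step) = 1/(1 + K_pos) with K_pos = K_p·G(0).
G(0) = 0.2531. Require 1/(1 + K_p·0.2531) = 0.08, so 1 + 0.2531·K_p = 12.5.
K_p = (12.5 − 1)/0.2531 = 45.4.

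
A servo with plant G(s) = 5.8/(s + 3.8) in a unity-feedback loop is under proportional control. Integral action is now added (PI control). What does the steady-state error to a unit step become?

Adding integral action puts a pole at s = 0 in the forward path, raising the system type to 1; a type-1 loop has zero steady-state error to a step.

0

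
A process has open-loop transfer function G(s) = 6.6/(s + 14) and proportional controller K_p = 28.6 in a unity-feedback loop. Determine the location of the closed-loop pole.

s = -202.8

Closed-loop transfer function: T(s) = K_p·G(s)/(1 + K_p·G(s)) = 188.8/(s + 14 + 188.8) = 188.8/(s + 202.8).
The closed-loop pole is at s = −202.8.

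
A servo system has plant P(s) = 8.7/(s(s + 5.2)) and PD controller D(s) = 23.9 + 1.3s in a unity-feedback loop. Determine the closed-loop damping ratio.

Forward path: (23.9 + 1.3s)·8.7/(s(s+5.2)). The closed-loop characteristic equation is s² + (5.2 + 8.7·1.3)s + 8.7·23.9 = 0.
That is s² + 16.51s + 207.9 = 0, so ω_n = 14.42 rad/s and ζ = 16.51/(2·14.42) = 0.5725.

ζ = 0.572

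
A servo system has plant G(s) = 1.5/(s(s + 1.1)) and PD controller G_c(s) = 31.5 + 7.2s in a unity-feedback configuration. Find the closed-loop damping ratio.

Forward path: (31.5 + 7.2s)·1.5/(s(s+1.1)). The closed-loop characteristic equation is s² + (1.1 + 1.5·7.2)s + 1.5·31.5 = 0.
That is s² + 11.9s + 47.25 = 0, so ω_n = 6.874 rad/s and ζ = 11.9/(2·6.874) = 0.8656.

ζ = 0.866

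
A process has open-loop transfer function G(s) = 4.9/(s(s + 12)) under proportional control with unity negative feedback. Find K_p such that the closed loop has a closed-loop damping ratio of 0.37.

K_p = 53.7

Closed-loop characteristic equation: s² + 12s + K_p·4.9 = 0.
So ω_n = √(4.9K_p) and 2ζω_n = 12, giving ζ = 12/(2√(4.9K_p)).
Setting ζ = 0.37: √(4.9K_p) = 12/(2·0.37) = 16.22, so K_p = 263/4.9 = 53.7.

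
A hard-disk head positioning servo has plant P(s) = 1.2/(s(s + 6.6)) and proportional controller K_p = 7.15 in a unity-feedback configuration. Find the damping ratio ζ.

With unity feedback the closed-loop characteristic equation is s² + 6.6s + 7.15·1.2 = s² + 6.6s + 8.58 = 0.
Matching s² + 2ζω_n s + ω_n²: ω_n = √8.58 = 2.929 rad/s and 2ζω_n = 6.6, so ζ = 6.6/(2·2.929) = 1.13.

ζ = 1.13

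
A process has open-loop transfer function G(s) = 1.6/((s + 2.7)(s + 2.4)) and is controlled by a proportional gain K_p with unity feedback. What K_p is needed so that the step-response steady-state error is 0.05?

Steady-state error for a unit step on this type-0 loop is 1/(1 + K_p·G(0)).
G(0) = 0.2469. Require 1/(1 + K_p·0.2469) = 0.05, so 1 + 0.2469·K_p = 20.
K_p = (20 − 1)/0.2469 = 77.

K_p = 77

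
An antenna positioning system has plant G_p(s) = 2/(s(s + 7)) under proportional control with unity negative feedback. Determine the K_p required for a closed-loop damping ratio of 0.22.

K_p = 127

Closed-loop characteristic equation: s² + 7s + K_p·2 = 0.
So ω_n = √(2K_p) and 2ζω_n = 7, giving ζ = 7/(2√(2K_p)).
Setting ζ = 0.22: √(2K_p) = 7/(2·0.22) = 15.91, so K_p = 253.1/2 = 127.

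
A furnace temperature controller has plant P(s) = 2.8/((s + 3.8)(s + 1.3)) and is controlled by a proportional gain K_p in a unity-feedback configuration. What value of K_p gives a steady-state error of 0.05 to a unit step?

For a type-0 loop with proportional control, e_ss = 1/(1 + K_p·P(0)).
P(0) = 0.5668. Require 1/(1 + K_p·0.5668) = 0.05, so 1 + 0.5668·K_p = 20.
K_p = (20 − 1)/0.5668 = 33.5.

K_p = 33.5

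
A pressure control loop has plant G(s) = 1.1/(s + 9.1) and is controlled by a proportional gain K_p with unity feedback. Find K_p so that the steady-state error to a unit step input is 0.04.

K_p = 199

Steady-state error for a unit step on this type-0 loop is 1/(1 + K_p·G(0)).
G(0) = 0.1209. Require 1/(1 + K_p·0.1209) = 0.04, so 1 + 0.1209·K_p = 25.
K_p = (25 − 1)/0.1209 = 199.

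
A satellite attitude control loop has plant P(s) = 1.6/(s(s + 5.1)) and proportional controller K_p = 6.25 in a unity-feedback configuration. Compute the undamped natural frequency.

ω_n = 3.16 rad/s

The closed-loop denominator is s(s+5.1) + 6.25·1.6 = s² + 5.1s + 10.
Matching s² + 2ζω_n s + ω_n²: ω_n = √10 = 3.162 rad/s and 2ζω_n = 5.1, so ζ = 5.1/(2·3.162) = 0.806.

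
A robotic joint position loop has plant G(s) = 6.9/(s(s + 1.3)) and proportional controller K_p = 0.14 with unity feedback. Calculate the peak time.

T_p = 4.26 s

The closed-loop denominator s² + 1.3s + 0.966 gives ω_n = √0.966 = 0.9829 and ζ = 1.3/(2ω_n) = 0.6613.
Damped frequency ω_d = ω_n√(1−ζ²) = 0.7372 rad/s, so peak time T_p = π/ω_d = 4.26 s.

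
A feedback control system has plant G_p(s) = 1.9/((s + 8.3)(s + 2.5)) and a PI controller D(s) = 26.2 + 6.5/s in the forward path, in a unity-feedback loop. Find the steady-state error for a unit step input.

0

The open loop D(s)G_p(s) has a pole at the origin (type 1), so the static position error constant is infinite and e_ss = 1/(1+∞) = 0.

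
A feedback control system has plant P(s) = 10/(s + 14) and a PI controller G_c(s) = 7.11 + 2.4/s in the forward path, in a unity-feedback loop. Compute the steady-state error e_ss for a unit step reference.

The open loop G_c(s)P(s) has a pole at the origin (type 1), so the static position error constant is infinite and e_ss = 1/(1+∞) = 0.

0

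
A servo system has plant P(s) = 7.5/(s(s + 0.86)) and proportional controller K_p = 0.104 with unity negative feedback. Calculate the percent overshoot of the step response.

17.4%

The closed-loop denominator s² + 0.86s + 0.78 gives ω_n = √0.78 = 0.8832 and ζ = 0.86/(2ω_n) = 0.4869.
%OS = 100·exp(−πζ/√(1−ζ²)) = 100·exp(−π·0.4869/√0.7629) = 17.4%.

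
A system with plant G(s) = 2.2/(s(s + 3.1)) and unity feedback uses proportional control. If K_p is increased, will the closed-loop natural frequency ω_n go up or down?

increase

ω_n = √(2.2·K_p), which grows with K_p.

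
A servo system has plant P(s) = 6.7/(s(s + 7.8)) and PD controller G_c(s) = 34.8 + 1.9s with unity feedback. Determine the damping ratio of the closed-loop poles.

ζ = 0.672

Forward path: (34.8 + 1.9s)·6.7/(s(s+7.8)). The closed-loop characteristic equation is s² + (7.8 + 6.7·1.9)s + 6.7·34.8 = 0.
That is s² + 20.53s + 233.2 = 0, so ω_n = 15.27 rad/s and ζ = 20.53/(2·15.27) = 0.6723.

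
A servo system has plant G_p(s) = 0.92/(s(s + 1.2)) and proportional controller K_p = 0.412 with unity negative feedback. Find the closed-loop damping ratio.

1 + K_p·G_p(s) = 0 gives s² + 1.2s + 0.379 = 0.
Matching s² + 2ζω_n s + ω_n²: ω_n = √0.379 = 0.6157 rad/s and 2ζω_n = 1.2, so ζ = 1.2/(2·0.6157) = 0.975.

ζ = 0.975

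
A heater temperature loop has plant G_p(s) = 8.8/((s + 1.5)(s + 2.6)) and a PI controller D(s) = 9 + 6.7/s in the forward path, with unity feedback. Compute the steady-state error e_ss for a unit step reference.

0

The open loop D(s)G_p(s) has a pole at the origin (type 1), so the static position error constant is infinite and e_ss = 1/(1+∞) = 0.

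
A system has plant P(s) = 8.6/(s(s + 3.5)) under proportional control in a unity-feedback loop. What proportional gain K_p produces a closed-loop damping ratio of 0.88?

Closed-loop characteristic equation: s² + 3.5s + K_p·8.6 = 0.
So ω_n = √(8.6K_p) and 2ζω_n = 3.5, giving ζ = 3.5/(2√(8.6K_p)).
Setting ζ = 0.88: √(8.6K_p) = 3.5/(2·0.88) = 1.989, so K_p = 3.955/8.6 = 0.46.

K_p = 0.46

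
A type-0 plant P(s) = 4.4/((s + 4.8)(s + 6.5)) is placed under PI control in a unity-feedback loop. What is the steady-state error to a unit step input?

The PI controller's integrator makes the forward path type 1, so e_ss to a step is zero.

0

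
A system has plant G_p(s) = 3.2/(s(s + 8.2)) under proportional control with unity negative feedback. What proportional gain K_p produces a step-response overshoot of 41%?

K_p = 70.5

From %OS = 100·exp(−πζ/√(1−ζ²)) = 41%, ζ = −ln(0.41)/√(π²+ln²(0.41)) = 0.273.
Characteristic equation s² + 8.2s + 3.2K_p = 0 gives ζ = 8.2/(2√(3.2K_p)).
Setting ζ = 0.273: √(3.2K_p) = 8.2/(2·0.273) = 15.02, so K_p = 225.5/3.2 = 70.5.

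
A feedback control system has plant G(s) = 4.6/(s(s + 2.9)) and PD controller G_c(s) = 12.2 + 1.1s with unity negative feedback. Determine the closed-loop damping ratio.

ζ = 0.531

Forward path: (12.2 + 1.1s)·4.6/(s(s+2.9)). The closed-loop characteristic equation is s² + (2.9 + 4.6·1.1)s + 4.6·12.2 = 0.
That is s² + 7.96s + 56.12 = 0, so ω_n = 7.491 rad/s and ζ = 7.96/(2·7.491) = 0.5313.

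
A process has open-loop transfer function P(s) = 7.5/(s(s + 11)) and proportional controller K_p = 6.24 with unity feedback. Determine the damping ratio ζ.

With unity feedback the closed-loop characteristic equation is s² + 11s + 6.24·7.5 = s² + 11s + 46.8 = 0.
Matching s² + 2ζω_n s + ω_n²: ω_n = √46.8 = 6.841 rad/s and 2ζω_n = 11, so ζ = 11/(2·6.841) = 0.804.

ζ = 0.804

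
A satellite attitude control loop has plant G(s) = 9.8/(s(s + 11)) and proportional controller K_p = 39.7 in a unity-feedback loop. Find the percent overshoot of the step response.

40.2%

Closed-loop characteristic equation: s² + 11s + 389.1 = 0, so ω_n = 19.72 rad/s and ζ = 11/(2·19.72) = 0.2788.
%OS = 100·exp(−πζ/√(1−ζ²)) = 100·exp(−π·0.2788/√0.9222) = 40.2%.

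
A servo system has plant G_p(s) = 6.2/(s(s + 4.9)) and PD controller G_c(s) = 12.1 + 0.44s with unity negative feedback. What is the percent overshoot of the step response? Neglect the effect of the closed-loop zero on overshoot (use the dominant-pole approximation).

Forward path: (12.1 + 0.44s)·6.2/(s(s+4.9)). The closed-loop characteristic equation is s² + (4.9 + 6.2·0.44)s + 6.2·12.1 = 0.
That is s² + 7.628s + 75.02 = 0, so ω_n = 8.661 rad/s and ζ = 7.628/(2·8.661) = 0.4403.
%OS = 100·exp(−πζ/√(1−ζ²)) = 21.4%.

21.4%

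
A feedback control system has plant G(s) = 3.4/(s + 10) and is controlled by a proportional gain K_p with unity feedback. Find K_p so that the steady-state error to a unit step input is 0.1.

Steady-state error for a unit step on this type-0 loop is 1/(1 + K_p·G(0)).
G(0) = 0.34. Require 1/(1 + K_p·0.34) = 0.1, so 1 + 0.34·K_p = 10.
K_p = (10 − 1)/0.34 = 26.5.

K_p = 26.5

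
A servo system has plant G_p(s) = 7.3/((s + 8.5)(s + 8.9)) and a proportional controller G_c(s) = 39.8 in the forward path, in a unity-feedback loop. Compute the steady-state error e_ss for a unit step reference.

0.207

The loop is type 0. Static position error constant K_pos = G_c(0)·G_p(0) = 39.8·0.0965 = 3.841.
Steady-state error to a unit step: e_ss = 1/(1+K_pos) = 1/4.841 = 0.207.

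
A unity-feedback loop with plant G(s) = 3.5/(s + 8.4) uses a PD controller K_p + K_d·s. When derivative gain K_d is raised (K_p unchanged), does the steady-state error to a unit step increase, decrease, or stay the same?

unchanged

K_d affects only the transient (the s-coefficient); the DC loop gain, and hence e_ss, depends only on K_p.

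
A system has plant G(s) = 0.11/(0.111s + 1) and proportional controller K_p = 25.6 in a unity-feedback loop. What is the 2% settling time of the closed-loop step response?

T_s ≈ 0.116 s

Closed loop: T(s) = K_p·G/(1+K_p·G) = 2.816/(0.111s + 1 + 2.816), with pole at s = −(1 + 2.816)/0.111 = −34.38.
τ = 1/34.38 = 0.02909 s, so 2% settling time ≈ 4τ = 0.116 s.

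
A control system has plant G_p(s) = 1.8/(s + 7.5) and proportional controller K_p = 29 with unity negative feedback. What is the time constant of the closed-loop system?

τ = 0.0168 s

Closed-loop transfer function: T(s) = K_p·G_p(s)/(1 + K_p·G_p(s)) = 52.2/(s + 7.5 + 52.2) = 52.2/(s + 59.7).
Time constant τ = 1/59.7 = 0.0168 s.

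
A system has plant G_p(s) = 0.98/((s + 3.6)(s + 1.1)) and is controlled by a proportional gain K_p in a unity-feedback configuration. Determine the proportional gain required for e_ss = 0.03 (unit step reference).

K_p = 131

The loop is type 0, so e_ss(step) = 1/(1 + K_pos) with K_pos = K_p·G_p(0).
G_p(0) = 0.2475. Require 1/(1 + K_p·0.2475) = 0.03, so 1 + 0.2475·K_p = 33.33.
K_p = (33.33 − 1)/0.2475 = 131.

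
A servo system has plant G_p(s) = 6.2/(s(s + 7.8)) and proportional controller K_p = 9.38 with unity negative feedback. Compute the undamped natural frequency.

With unity feedback the closed-loop characteristic equation is s² + 7.8s + 9.38·6.2 = s² + 7.8s + 58.16 = 0.
Matching s² + 2ζω_n s + ω_n²: ω_n = √58.16 = 7.626 rad/s and 2ζω_n = 7.8, so ζ = 7.8/(2·7.626) = 0.511.

ω_n = 7.63 rad/s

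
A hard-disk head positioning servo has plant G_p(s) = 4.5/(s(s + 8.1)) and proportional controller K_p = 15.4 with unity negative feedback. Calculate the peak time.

T_p = 0.432 s

From 1 + K_pG_p(s) = 0: s² + 8.1s + 69.3 = 0 ⇒ ω_n = 8.325, ζ = 0.4865.
Damped frequency ω_d = ω_n√(1−ζ²) = 7.273 rad/s, so peak time T_p = π/ω_d = 0.432 s.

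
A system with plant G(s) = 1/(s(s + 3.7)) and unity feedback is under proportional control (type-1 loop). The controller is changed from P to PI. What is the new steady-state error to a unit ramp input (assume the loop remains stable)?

0

The integrator raises the loop to type 2, so K_v → ∞ and e_ss to a ramp is zero.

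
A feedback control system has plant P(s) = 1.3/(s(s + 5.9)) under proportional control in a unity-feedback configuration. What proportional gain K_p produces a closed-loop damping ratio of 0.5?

K_p = 26.8

Closed-loop characteristic equation: s² + 5.9s + K_p·1.3 = 0.
So ω_n = √(1.3K_p) and 2ζω_n = 5.9, giving ζ = 5.9/(2√(1.3K_p)).
Setting ζ = 0.5: √(1.3K_p) = 5.9/(2·0.5) = 5.9, so K_p = 34.81/1.3 = 26.8.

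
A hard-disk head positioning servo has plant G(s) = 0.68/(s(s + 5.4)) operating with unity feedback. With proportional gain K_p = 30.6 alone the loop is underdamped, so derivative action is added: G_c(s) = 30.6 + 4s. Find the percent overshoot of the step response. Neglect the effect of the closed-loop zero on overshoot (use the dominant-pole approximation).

0.217%

Forward path: (30.6 + 4s)·0.68/(s(s+5.4)). The closed-loop characteristic equation is s² + (5.4 + 0.68·4)s + 0.68·30.6 = 0.
That is s² + 8.12s + 20.81 = 0, so ω_n = 4.562 rad/s and ζ = 8.12/(2·4.562) = 0.89.
%OS = 100·exp(−πζ/√(1−ζ²)) = 0.217%.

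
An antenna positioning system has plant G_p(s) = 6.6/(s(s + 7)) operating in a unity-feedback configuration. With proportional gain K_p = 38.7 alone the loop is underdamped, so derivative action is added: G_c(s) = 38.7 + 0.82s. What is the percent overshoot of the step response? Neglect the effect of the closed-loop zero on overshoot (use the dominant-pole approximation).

26.6%

Forward path: (38.7 + 0.82s)·6.6/(s(s+7)). The closed-loop characteristic equation is s² + (7 + 6.6·0.82)s + 6.6·38.7 = 0.
That is s² + 12.41s + 255.4 = 0, so ω_n = 15.98 rad/s and ζ = 12.41/(2·15.98) = 0.3883.
%OS = 100·exp(−πζ/√(1−ζ²)) = 26.6%.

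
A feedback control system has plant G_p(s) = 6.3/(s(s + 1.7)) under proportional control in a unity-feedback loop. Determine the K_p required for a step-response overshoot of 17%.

K_p = 0.475

From %OS = 100·exp(−πζ/√(1−ζ²)) = 17%, ζ = −ln(0.17)/√(π²+ln²(0.17)) = 0.4913.
Characteristic equation s² + 1.7s + 6.3K_p = 0 gives ζ = 1.7/(2√(6.3K_p)).
Setting ζ = 0.4913: √(6.3K_p) = 1.7/(2·0.4913) = 1.73, so K_p = 2.994/6.3 = 0.475.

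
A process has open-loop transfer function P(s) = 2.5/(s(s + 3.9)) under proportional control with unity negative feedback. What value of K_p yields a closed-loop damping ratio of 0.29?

K_p = 18.1

Closed-loop characteristic equation: s² + 3.9s + K_p·2.5 = 0.
So ω_n = √(2.5K_p) and 2ζω_n = 3.9, giving ζ = 3.9/(2√(2.5K_p)).
Setting ζ = 0.29: √(2.5K_p) = 3.9/(2·0.29) = 6.724, so K_p = 45.21/2.5 = 18.1.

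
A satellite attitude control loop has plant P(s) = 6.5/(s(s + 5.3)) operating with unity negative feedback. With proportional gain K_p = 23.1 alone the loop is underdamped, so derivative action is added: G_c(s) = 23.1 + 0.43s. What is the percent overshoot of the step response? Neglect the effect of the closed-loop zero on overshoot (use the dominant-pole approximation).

Forward path: (23.1 + 0.43s)·6.5/(s(s+5.3)). The closed-loop characteristic equation is s² + (5.3 + 6.5·0.43)s + 6.5·23.1 = 0.
That is s² + 8.095s + 150.2 = 0, so ω_n = 12.25 rad/s and ζ = 8.095/(2·12.25) = 0.3303.
%OS = 100·exp(−πζ/√(1−ζ²)) = 33.3%.

33.3%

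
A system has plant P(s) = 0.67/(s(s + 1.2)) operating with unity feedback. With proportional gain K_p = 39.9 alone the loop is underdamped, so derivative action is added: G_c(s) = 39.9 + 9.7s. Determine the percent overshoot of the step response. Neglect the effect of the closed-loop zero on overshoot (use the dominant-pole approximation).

Forward path: (39.9 + 9.7s)·0.67/(s(s+1.2)). The closed-loop characteristic equation is s² + (1.2 + 0.67·9.7)s + 0.67·39.9 = 0.
That is s² + 7.699s + 26.73 = 0, so ω_n = 5.17 rad/s and ζ = 7.699/(2·5.17) = 0.7445.
%OS = 100·exp(−πζ/√(1−ζ²)) = 3.01%.

3.01%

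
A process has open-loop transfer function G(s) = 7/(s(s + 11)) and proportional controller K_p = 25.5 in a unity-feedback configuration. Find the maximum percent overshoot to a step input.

24.2%

Closed-loop characteristic equation: s² + 11s + 178.5 = 0, so ω_n = 13.36 rad/s and ζ = 11/(2·13.36) = 0.4117.
%OS = 100·exp(−πζ/√(1−ζ²)) = 100·exp(−π·0.4117/√0.8305) = 24.2%.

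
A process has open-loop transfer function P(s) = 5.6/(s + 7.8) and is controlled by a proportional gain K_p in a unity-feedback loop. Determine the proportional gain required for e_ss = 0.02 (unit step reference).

K_p = 68.2

Steady-state error for a unit step on this type-0 loop is 1/(1 + K_p·P(0)).
P(0) = 0.7179. Require 1/(1 + K_p·0.7179) = 0.02, so 1 + 0.7179·K_p = 50.
K_p = (50 − 1)/0.7179 = 68.2.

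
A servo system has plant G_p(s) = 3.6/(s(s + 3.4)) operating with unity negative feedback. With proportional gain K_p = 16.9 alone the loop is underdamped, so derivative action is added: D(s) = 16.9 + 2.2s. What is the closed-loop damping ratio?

ζ = 0.726

Forward path: (16.9 + 2.2s)·3.6/(s(s+3.4)). The closed-loop characteristic equation is s² + (3.4 + 3.6·2.2)s + 3.6·16.9 = 0.
That is s² + 11.32s + 60.84 = 0, so ω_n = 7.8 rad/s and ζ = 11.32/(2·7.8) = 0.7256.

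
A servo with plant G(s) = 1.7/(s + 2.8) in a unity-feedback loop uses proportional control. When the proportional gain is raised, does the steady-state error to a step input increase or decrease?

e_ss = 1/(1 + K_p·G(0)); a larger K_p raises the denominator, so e_ss decreases.

decrease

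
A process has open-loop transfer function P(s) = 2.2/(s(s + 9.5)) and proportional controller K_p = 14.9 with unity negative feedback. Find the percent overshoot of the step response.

0.939%

From 1 + K_pP(s) = 0: s² + 9.5s + 32.78 = 0 ⇒ ω_n = 5.725, ζ = 0.8296.
%OS = 100·exp(−πζ/√(1−ζ²)) = 100·exp(−π·0.8296/√0.3117) = 0.939%.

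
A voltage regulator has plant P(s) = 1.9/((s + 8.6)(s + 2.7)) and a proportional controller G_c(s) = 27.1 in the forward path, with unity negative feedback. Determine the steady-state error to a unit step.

The loop is type 0. Static position error constant K_pos = G_c(0)·P(0) = 27.1·0.08183 = 2.217.
Steady-state error to a unit step: e_ss = 1/(1+K_pos) = 1/3.217 = 0.311.

0.311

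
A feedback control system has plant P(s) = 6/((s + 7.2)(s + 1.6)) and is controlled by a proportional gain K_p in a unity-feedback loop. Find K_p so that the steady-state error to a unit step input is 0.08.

K_p = 22.1

For a type-0 loop with proportional control, e_ss = 1/(1 + K_p·P(0)).
P(0) = 0.5208. Require 1/(1 + K_p·0.5208) = 0.08, so 1 + 0.5208·K_p = 12.5.
K_p = (12.5 − 1)/0.5208 = 22.1.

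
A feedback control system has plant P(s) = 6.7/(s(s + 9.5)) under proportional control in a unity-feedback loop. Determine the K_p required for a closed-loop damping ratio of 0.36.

K_p = 26

Closed-loop characteristic equation: s² + 9.5s + K_p·6.7 = 0.
So ω_n = √(6.7K_p) and 2ζω_n = 9.5, giving ζ = 9.5/(2√(6.7K_p)).
Setting ζ = 0.36: √(6.7K_p) = 9.5/(2·0.36) = 13.19, so K_p = 174.1/6.7 = 26.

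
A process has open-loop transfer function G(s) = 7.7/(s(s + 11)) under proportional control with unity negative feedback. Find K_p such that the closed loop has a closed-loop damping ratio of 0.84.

K_p = 5.57

Closed-loop characteristic equation: s² + 11s + K_p·7.7 = 0.
So ω_n = √(7.7K_p) and 2ζω_n = 11, giving ζ = 11/(2√(7.7K_p)).
Setting ζ = 0.84: √(7.7K_p) = 11/(2·0.84) = 6.548, so K_p = 42.87/7.7 = 5.57.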